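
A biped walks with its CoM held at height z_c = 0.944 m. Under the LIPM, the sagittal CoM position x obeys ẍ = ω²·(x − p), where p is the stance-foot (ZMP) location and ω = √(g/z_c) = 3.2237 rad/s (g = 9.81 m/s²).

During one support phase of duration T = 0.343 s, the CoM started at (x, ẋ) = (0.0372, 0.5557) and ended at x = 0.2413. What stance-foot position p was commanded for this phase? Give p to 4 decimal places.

p = 0.0783

ωT = 3.2237·0.343 = 1.105729; cosh(ωT) = 1.676198, sinh(ωT) = 1.345229
x(T) = p + (x₀−p)·cosh(ωT) + (ẋ₀/ω)·sinh(ωT) ⇒ p·(1 − cosh) = x(T) − x₀·cosh − (ẋ₀/ω)·sinh
numerator   = 0.2413 − (0.0372)·1.676198 − (0.5557/3.2237)·1.345229 = -0.052944
denominator = 1 − 1.676198 = -0.676198
p = -0.052944 / -0.676198 = 0.0783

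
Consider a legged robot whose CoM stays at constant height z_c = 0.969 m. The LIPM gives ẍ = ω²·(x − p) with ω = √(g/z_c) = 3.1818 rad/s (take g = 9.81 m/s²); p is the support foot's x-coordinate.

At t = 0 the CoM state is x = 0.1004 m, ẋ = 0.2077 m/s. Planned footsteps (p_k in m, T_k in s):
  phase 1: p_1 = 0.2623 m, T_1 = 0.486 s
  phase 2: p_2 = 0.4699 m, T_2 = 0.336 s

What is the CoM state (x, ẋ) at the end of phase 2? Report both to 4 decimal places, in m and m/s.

x = -0.5370, ẋ = -2.9240

phase 1: p=0.2623, T=0.486, ωT=1.546355, cosh=2.453675, sinh=2.240652; start (x,ẋ)=(0.100400, 0.207700) → end (x,ẋ)=(0.011314, -0.644606)
phase 2: p=0.4699, T=0.336, ωT=1.069085, cosh=1.628018, sinh=1.284695; start (x,ẋ)=(0.011314, -0.644606) → end (x,ẋ)=(-0.536954, -2.923965)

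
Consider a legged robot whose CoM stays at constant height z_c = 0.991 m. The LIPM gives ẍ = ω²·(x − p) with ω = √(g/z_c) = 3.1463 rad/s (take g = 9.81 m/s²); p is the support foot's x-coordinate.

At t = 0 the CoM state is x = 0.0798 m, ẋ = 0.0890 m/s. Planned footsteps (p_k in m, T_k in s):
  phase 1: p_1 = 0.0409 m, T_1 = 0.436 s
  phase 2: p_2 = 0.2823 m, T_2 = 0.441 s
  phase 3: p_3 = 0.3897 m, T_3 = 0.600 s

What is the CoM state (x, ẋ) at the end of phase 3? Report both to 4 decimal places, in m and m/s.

phase 1: p=0.0409, T=0.436, ωT=1.371787, cosh=2.098021, sinh=1.844368; start (x,ẋ)=(0.079800, 0.089000) → end (x,ẋ)=(0.174685, 0.412458)
phase 2: p=0.2823, T=0.441, ωT=1.387518, cosh=2.127296, sinh=1.877602; start (x,ẋ)=(0.174685, 0.412458) → end (x,ẋ)=(0.299512, 0.241685)
phase 3: p=0.3897, T=0.600, ωT=1.887780, cosh=3.378049, sinh=3.226641; start (x,ẋ)=(0.299512, 0.241685) → end (x,ẋ)=(0.332895, -0.099168)

x = 0.3329, ẋ = -0.0992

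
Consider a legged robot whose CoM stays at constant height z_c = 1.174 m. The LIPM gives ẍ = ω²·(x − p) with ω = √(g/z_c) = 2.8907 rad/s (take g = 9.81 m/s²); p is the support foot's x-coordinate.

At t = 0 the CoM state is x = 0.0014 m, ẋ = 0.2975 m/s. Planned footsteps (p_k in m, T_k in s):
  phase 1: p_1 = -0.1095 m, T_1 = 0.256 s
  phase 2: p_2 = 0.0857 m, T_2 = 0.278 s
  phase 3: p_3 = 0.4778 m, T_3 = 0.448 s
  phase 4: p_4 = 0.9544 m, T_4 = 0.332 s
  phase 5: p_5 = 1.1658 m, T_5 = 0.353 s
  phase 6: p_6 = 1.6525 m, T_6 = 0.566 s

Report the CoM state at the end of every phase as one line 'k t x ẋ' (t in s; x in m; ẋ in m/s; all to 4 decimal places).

1 0.2560 0.1165 0.6422
2 0.5340 0.3254 0.9405
3 0.9820 0.7280 1.1015
4 1.3140 1.0400 0.9200
5 1.6670 1.3527 1.0030
6 2.2330 1.7106 0.5322

phase 1: p=-0.1095, T=0.256, ωT=0.740019, cosh=1.286540, sinh=0.809436; start (x,ẋ)=(0.001400, 0.297500) → end (x,ẋ)=(0.116481, 0.642233)
phase 2: p=0.0857, T=0.278, ωT=0.803615, cosh=1.340654, sinh=0.892946; start (x,ẋ)=(0.116481, 0.642233) → end (x,ẋ)=(0.325355, 0.940467)
phase 3: p=0.4778, T=0.448, ωT=1.295034, cosh=1.962504, sinh=1.688615; start (x,ẋ)=(0.325355, 0.940467) → end (x,ẋ)=(0.728004, 1.101543)
phase 4: p=0.9544, T=0.332, ωT=0.959712, cosh=1.496974, sinh=1.113971; start (x,ẋ)=(0.728004, 1.101543) → end (x,ẋ)=(1.039986, 0.919951)
phase 5: p=1.1658, T=0.353, ωT=1.020417, cosh=1.567398, sinh=1.206954; start (x,ẋ)=(1.039986, 0.919951) → end (x,ẋ)=(1.352707, 1.002973)
phase 6: p=1.6525, T=0.566, ωT=1.636136, cosh=2.665010, sinh=2.470279; start (x,ẋ)=(1.352707, 1.002973) → end (x,ẋ)=(1.710649, 0.532157)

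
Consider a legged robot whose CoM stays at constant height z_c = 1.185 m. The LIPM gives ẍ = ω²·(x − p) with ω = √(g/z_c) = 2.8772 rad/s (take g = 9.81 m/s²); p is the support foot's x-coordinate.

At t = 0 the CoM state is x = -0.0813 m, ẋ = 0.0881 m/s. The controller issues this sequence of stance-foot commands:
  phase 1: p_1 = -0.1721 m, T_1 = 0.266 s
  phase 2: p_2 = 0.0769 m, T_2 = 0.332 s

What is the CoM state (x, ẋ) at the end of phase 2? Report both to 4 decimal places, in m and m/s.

phase 1: p=-0.1721, T=0.266, ωT=0.765335, cosh=1.307446, sinh=0.842268; start (x,ẋ)=(-0.081300, 0.088100) → end (x,ẋ)=(-0.027594, 0.335228)
phase 2: p=0.0769, T=0.332, ωT=0.955230, cosh=1.491996, sinh=1.107273; start (x,ẋ)=(-0.027594, 0.335228) → end (x,ẋ)=(0.050007, 0.167259)

x = 0.0500, ẋ = 0.1673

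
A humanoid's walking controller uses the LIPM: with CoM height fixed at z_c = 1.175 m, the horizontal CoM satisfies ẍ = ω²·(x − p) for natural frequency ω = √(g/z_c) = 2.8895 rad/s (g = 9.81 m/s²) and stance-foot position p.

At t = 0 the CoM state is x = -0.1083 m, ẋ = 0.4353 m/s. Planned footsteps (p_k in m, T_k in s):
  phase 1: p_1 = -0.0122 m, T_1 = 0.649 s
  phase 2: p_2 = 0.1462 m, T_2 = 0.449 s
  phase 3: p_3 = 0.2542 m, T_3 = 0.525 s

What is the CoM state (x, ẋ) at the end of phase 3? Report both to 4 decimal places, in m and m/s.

x = 1.6369, ẋ = 4.0979

phase 1: p=-0.0122, T=0.649, ωT=1.875285, cosh=3.337996, sinh=3.184685; start (x,ẋ)=(-0.108300, 0.435300) → end (x,ẋ)=(0.146788, 0.568703)
phase 2: p=0.1462, T=0.449, ωT=1.297386, cosh=1.966481, sinh=1.693235; start (x,ẋ)=(0.146788, 0.568703) → end (x,ẋ)=(0.480614, 1.121220)
phase 3: p=0.2542, T=0.525, ωT=1.516987, cosh=2.388922, sinh=2.169550; start (x,ẋ)=(0.480614, 1.121220) → end (x,ẋ)=(1.636941, 4.097877)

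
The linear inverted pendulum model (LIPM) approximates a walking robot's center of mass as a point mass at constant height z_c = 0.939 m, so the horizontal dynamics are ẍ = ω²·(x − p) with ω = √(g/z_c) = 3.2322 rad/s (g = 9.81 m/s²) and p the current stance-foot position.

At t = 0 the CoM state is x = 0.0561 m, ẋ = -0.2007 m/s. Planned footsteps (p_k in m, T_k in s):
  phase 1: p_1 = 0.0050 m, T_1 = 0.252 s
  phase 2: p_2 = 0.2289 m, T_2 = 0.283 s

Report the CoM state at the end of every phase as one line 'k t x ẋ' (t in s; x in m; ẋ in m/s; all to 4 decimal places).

phase 1: p=0.0050, T=0.252, ωT=0.814514, cosh=1.350467, sinh=0.907612; start (x,ẋ)=(0.056100, -0.200700) → end (x,ẋ)=(0.017652, -0.121132)
phase 2: p=0.2289, T=0.283, ωT=0.914713, cosh=1.448345, sinh=1.047713; start (x,ẋ)=(0.017652, -0.121132) → end (x,ẋ)=(-0.116325, -0.890817)

1 0.2520 0.0177 -0.1211
2 0.5350 -0.1163 -0.8908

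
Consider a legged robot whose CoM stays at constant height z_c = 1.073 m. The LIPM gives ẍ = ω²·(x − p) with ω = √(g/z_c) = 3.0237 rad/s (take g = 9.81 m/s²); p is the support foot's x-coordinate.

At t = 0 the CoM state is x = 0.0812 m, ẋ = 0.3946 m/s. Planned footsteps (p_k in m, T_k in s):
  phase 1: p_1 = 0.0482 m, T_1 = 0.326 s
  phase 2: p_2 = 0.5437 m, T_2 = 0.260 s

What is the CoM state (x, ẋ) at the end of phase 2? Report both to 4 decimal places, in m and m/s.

x = 0.3596, ẋ = 0.1760

phase 1: p=0.0482, T=0.326, ωT=0.985726, cosh=1.526463, sinh=1.153295; start (x,ẋ)=(0.081200, 0.394600) → end (x,ẋ)=(0.249081, 0.717420)
phase 2: p=0.5437, T=0.260, ωT=0.786162, cosh=1.325273, sinh=0.869683; start (x,ẋ)=(0.249081, 0.717420) → end (x,ẋ)=(0.359595, 0.176030)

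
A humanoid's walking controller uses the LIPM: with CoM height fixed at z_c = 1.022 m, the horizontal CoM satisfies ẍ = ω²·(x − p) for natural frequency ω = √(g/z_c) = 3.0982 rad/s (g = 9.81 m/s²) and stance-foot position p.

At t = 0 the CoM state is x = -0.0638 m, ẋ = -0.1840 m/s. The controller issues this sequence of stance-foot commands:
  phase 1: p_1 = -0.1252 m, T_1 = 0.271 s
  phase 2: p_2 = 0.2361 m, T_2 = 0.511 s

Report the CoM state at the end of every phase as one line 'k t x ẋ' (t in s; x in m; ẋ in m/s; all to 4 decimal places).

1 0.2710 -0.0968 -0.0736
2 0.7820 -0.6641 -2.5925

phase 1: p=-0.1252, T=0.271, ωT=0.839612, cosh=1.373673, sinh=0.941795; start (x,ẋ)=(-0.063800, -0.184000) → end (x,ẋ)=(-0.096789, -0.073599)
phase 2: p=0.2361, T=0.511, ωT=1.583180, cosh=2.537871, sinh=2.332550; start (x,ẋ)=(-0.096789, -0.073599) → end (x,ẋ)=(-0.664140, -2.592475)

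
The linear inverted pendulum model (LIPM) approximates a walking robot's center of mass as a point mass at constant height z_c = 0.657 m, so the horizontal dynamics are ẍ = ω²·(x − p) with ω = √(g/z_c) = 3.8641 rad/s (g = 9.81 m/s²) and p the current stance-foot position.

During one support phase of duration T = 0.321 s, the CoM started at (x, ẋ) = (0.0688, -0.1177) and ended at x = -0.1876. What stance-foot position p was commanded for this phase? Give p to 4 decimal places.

p = 0.3072

ωT = 3.8641·0.321 = 1.240376; cosh(ωT) = 1.873094, sinh(ωT) = 1.583819
x(T) = p + (x₀−p)·cosh(ωT) + (ẋ₀/ω)·sinh(ωT) ⇒ p·(1 − cosh) = x(T) − x₀·cosh − (ẋ₀/ω)·sinh
numerator   = -0.1876 − (0.0688)·1.873094 − (-0.1177/3.8641)·1.583819 = -0.268226
denominator = 1 − 1.873094 = -0.873094
p = -0.268226 / -0.873094 = 0.3072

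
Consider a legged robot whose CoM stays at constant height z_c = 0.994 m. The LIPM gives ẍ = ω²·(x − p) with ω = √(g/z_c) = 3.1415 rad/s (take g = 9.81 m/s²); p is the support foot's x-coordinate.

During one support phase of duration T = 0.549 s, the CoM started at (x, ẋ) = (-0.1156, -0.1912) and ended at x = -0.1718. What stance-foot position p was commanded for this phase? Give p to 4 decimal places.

p = -0.1732

ωT = 3.1415·0.549 = 1.724684; cosh(ωT) = 2.894487, sinh(ωT) = 2.716258
x(T) = p + (x₀−p)·cosh(ωT) + (ẋ₀/ω)·sinh(ωT) ⇒ p·(1 − cosh) = x(T) − x₀·cosh − (ẋ₀/ω)·sinh
numerator   = -0.1718 − (-0.1156)·2.894487 − (-0.1912/3.1415)·2.716258 = 0.328121
denominator = 1 − 2.894487 = -1.894487
p = 0.328121 / -1.894487 = -0.1732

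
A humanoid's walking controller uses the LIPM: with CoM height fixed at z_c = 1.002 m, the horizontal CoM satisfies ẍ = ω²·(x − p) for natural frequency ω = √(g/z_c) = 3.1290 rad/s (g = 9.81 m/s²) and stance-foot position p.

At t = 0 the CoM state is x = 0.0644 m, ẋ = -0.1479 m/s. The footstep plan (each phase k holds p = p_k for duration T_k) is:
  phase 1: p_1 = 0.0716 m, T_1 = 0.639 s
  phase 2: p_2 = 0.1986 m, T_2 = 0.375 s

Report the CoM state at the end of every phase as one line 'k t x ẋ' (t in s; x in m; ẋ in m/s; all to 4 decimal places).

1 0.6390 -0.1268 -0.6378
2 1.0140 -0.6757 -2.6180

phase 1: p=0.0716, T=0.639, ωT=1.999431, cosh=3.760133, sinh=3.624720; start (x,ẋ)=(0.064400, -0.147900) → end (x,ẋ)=(-0.126804, -0.637784)
phase 2: p=0.1986, T=0.375, ωT=1.173375, cosh=1.771103, sinh=1.461782; start (x,ẋ)=(-0.126804, -0.637784) → end (x,ẋ)=(-0.675680, -2.617954)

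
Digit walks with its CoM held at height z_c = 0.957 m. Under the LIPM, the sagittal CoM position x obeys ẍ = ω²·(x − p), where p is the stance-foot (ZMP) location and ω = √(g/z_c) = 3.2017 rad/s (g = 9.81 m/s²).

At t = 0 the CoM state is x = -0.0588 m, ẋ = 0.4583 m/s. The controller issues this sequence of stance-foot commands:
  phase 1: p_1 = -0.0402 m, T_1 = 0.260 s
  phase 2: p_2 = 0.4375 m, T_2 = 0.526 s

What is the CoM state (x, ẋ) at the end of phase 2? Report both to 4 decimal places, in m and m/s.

phase 1: p=-0.0402, T=0.260, ωT=0.832442, cosh=1.366956, sinh=0.931970; start (x,ẋ)=(-0.058800, 0.458300) → end (x,ẋ)=(0.067779, 0.570976)
phase 2: p=0.4375, T=0.526, ωT=1.684094, cosh=2.786591, sinh=2.600978; start (x,ẋ)=(0.067779, 0.570976) → end (x,ẋ)=(-0.128914, -1.487793)

x = -0.1289, ẋ = -1.4878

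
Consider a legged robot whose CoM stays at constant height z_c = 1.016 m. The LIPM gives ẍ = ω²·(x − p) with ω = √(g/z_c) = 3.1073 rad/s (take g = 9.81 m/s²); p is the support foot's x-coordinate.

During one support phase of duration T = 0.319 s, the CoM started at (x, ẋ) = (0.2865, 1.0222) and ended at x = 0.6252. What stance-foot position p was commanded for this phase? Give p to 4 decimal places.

ωT = 3.1073·0.319 = 0.991229; cosh(ωT) = 1.532832, sinh(ωT) = 1.161711
x(T) = p + (x₀−p)·cosh(ωT) + (ẋ₀/ω)·sinh(ωT) ⇒ p·(1 − cosh) = x(T) − x₀·cosh − (ẋ₀/ω)·sinh
numerator   = 0.6252 − (0.2865)·1.532832 − (1.0222/3.1073)·1.161711 = -0.196121
denominator = 1 − 1.532832 = -0.532832
p = -0.196121 / -0.532832 = 0.3681

p = 0.3681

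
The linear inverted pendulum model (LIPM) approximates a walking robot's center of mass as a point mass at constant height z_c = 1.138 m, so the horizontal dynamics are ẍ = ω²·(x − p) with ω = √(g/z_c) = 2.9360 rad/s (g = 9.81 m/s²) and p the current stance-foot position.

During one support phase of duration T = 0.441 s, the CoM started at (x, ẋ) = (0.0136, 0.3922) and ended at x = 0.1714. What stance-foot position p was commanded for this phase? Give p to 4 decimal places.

ωT = 2.9360·0.441 = 1.294776; cosh(ωT) = 1.962069, sinh(ωT) = 1.688110
x(T) = p + (x₀−p)·cosh(ωT) + (ẋ₀/ω)·sinh(ωT) ⇒ p·(1 − cosh) = x(T) − x₀·cosh − (ẋ₀/ω)·sinh
numerator   = 0.1714 − (0.0136)·1.962069 − (0.3922/2.9360)·1.688110 = -0.080787
denominator = 1 − 1.962069 = -0.962069
p = -0.080787 / -0.962069 = 0.0840

p = 0.0840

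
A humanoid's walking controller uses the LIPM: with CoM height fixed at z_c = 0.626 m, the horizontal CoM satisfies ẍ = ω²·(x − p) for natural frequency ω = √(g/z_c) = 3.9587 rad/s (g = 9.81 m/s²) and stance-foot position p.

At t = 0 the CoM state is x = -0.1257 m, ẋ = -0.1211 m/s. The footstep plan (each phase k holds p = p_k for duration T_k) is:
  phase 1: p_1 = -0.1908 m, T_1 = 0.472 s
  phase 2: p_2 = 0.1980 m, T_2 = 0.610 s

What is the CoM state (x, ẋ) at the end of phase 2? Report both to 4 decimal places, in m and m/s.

x = -0.7430, ẋ = -3.5927

phase 1: p=-0.1908, T=0.472, ωT=1.868506, cosh=3.316483, sinh=3.162129; start (x,ẋ)=(-0.125700, -0.121100) → end (x,ẋ)=(-0.071629, 0.413291)
phase 2: p=0.1980, T=0.610, ωT=2.414807, cosh=5.638498, sinh=5.549113; start (x,ẋ)=(-0.071629, 0.413291) → end (x,ẋ)=(-0.742973, -3.592680)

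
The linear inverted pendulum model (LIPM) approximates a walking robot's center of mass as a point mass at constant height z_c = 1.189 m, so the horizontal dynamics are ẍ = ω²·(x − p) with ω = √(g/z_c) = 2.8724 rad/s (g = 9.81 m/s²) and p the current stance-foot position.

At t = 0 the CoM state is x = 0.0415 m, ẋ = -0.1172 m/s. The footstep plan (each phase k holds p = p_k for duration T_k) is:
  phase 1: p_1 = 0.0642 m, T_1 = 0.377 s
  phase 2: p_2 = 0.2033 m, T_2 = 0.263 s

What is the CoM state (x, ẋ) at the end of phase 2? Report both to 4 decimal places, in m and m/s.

x = -0.1756, ẋ = -0.9088

phase 1: p=0.0642, T=0.377, ωT=1.082895, cosh=1.645915, sinh=1.307301; start (x,ẋ)=(0.041500, -0.117200) → end (x,ẋ)=(-0.026503, -0.278142)
phase 2: p=0.2033, T=0.263, ωT=0.755441, cosh=1.299177, sinh=0.829374; start (x,ẋ)=(-0.026503, -0.278142) → end (x,ẋ)=(-0.175565, -0.908813)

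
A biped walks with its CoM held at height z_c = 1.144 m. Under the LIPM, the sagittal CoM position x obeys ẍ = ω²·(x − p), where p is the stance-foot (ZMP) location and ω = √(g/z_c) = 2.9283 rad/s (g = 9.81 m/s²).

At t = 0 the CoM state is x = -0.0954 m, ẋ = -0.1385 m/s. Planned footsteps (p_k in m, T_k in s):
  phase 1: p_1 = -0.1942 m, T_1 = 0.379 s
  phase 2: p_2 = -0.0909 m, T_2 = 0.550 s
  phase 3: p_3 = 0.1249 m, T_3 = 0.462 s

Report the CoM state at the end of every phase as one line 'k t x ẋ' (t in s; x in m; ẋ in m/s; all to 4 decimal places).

phase 1: p=-0.1942, T=0.379, ωT=1.109826, cosh=1.681723, sinh=1.352107; start (x,ẋ)=(-0.095400, -0.138500) → end (x,ẋ)=(-0.091996, 0.158267)
phase 2: p=-0.0909, T=0.550, ωT=1.610565, cosh=2.602707, sinh=2.402932; start (x,ẋ)=(-0.091996, 0.158267) → end (x,ẋ)=(0.036119, 0.404209)
phase 3: p=0.1249, T=0.462, ωT=1.352875, cosh=2.063513, sinh=1.805017; start (x,ẋ)=(0.036119, 0.404209) → end (x,ẋ)=(0.190855, 0.364826)

1 0.3790 -0.0920 0.1583
2 0.9290 0.0361 0.4042
3 1.3910 0.1909 0.3648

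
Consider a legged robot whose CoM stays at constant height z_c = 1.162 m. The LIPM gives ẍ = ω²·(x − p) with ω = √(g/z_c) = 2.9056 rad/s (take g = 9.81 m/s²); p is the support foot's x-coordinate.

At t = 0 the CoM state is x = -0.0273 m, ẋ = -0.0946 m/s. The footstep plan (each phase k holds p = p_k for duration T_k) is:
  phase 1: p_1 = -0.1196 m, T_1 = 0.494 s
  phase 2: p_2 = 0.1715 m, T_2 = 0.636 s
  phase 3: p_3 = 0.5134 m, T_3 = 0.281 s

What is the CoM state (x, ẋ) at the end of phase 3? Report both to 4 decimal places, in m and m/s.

x = -0.2460, ẋ = -1.7146

phase 1: p=-0.1196, T=0.494, ωT=1.435366, cosh=2.219606, sinh=1.981578; start (x,ẋ)=(-0.027300, -0.094600) → end (x,ẋ)=(0.020754, 0.321458)
phase 2: p=0.1715, T=0.636, ωT=1.847962, cosh=3.252213, sinh=3.094655; start (x,ẋ)=(0.020754, 0.321458) → end (x,ẋ)=(0.023616, -0.310033)
phase 3: p=0.5134, T=0.281, ωT=0.816474, cosh=1.352247, sinh=0.910260; start (x,ẋ)=(0.023616, -0.310033) → end (x,ẋ)=(-0.246036, -1.714648)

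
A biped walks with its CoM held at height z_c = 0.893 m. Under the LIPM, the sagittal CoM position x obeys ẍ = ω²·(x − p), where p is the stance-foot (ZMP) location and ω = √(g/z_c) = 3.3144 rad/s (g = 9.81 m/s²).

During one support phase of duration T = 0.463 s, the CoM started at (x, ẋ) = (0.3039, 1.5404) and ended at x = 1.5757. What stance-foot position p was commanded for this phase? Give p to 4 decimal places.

p = 0.1331

ωT = 3.3144·0.463 = 1.534567; cosh(ωT) = 2.427433, sinh(ωT) = 2.211884
x(T) = p + (x₀−p)·cosh(ωT) + (ẋ₀/ω)·sinh(ωT) ⇒ p·(1 − cosh) = x(T) − x₀·cosh − (ẋ₀/ω)·sinh
numerator   = 1.5757 − (0.3039)·2.427433 − (1.5404/3.3144)·2.211884 = -0.189992
denominator = 1 − 2.427433 = -1.427433
p = -0.189992 / -1.427433 = 0.1331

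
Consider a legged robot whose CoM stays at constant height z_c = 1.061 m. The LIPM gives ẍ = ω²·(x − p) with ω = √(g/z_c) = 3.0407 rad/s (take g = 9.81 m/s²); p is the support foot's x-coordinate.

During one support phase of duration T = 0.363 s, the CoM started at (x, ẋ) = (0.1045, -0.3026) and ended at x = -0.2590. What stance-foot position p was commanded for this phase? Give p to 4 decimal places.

p = 0.4459

ωT = 3.0407·0.363 = 1.103774; cosh(ωT) = 1.673571, sinh(ωT) = 1.341954
x(T) = p + (x₀−p)·cosh(ωT) + (ẋ₀/ω)·sinh(ωT) ⇒ p·(1 − cosh) = x(T) − x₀·cosh − (ẋ₀/ω)·sinh
numerator   = -0.2590 − (0.1045)·1.673571 − (-0.3026/3.0407)·1.341954 = -0.300342
denominator = 1 − 1.673571 = -0.673571
p = -0.300342 / -0.673571 = 0.4459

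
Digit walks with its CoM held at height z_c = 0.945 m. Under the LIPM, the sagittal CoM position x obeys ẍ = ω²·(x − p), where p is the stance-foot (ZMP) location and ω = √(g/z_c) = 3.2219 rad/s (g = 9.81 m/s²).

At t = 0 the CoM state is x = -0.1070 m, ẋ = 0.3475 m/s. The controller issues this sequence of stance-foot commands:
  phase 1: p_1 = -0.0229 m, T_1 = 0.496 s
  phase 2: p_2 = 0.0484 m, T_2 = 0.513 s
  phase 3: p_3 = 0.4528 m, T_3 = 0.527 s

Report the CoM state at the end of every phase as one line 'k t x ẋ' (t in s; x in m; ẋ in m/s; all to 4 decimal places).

phase 1: p=-0.0229, T=0.496, ωT=1.598062, cosh=2.572866, sinh=2.370578; start (x,ẋ)=(-0.107000, 0.347500) → end (x,ẋ)=(0.016402, 0.251735)
phase 2: p=0.0484, T=0.513, ωT=1.652835, cosh=2.706634, sinh=2.515127; start (x,ẋ)=(0.016402, 0.251735) → end (x,ẋ)=(0.158306, 0.422060)
phase 3: p=0.4528, T=0.527, ωT=1.697941, cosh=2.822875, sinh=2.639815; start (x,ẋ)=(0.158306, 0.422060) → end (x,ẋ)=(-0.032710, -1.313310)

1 0.4960 0.0164 0.2517
2 1.0090 0.1583 0.4221
3 1.5360 -0.0327 -1.3133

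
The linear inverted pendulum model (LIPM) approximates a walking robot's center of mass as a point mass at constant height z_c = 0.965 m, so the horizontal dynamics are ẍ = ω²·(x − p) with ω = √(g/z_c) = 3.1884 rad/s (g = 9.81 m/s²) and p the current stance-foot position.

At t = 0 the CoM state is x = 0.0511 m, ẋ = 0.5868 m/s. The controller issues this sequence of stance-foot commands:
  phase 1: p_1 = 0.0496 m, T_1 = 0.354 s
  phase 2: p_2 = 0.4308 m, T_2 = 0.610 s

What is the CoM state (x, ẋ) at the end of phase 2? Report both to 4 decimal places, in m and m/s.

phase 1: p=0.0496, T=0.354, ωT=1.128694, cosh=1.707535, sinh=1.384080; start (x,ẋ)=(0.051100, 0.586800) → end (x,ẋ)=(0.306890, 1.008601)
phase 2: p=0.4308, T=0.610, ωT=1.944924, cosh=3.568049, sinh=3.425051; start (x,ẋ)=(0.306890, 1.008601) → end (x,ẋ)=(1.072146, 2.245591)

x = 1.0721, ẋ = 2.2456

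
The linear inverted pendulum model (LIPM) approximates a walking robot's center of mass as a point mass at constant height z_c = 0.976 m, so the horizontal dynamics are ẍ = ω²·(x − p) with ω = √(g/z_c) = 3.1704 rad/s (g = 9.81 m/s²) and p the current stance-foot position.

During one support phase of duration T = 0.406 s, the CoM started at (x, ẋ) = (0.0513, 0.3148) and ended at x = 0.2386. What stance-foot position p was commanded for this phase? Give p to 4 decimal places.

p = 0.0290

ωT = 3.1704·0.406 = 1.287182; cosh(ωT) = 1.949306, sinh(ωT) = 1.673259
x(T) = p + (x₀−p)·cosh(ωT) + (ẋ₀/ω)·sinh(ωT) ⇒ p·(1 − cosh) = x(T) − x₀·cosh − (ẋ₀/ω)·sinh
numerator   = 0.2386 − (0.0513)·1.949306 − (0.3148/3.1704)·1.673259 = -0.027543
denominator = 1 − 1.949306 = -0.949306
p = -0.027543 / -0.949306 = 0.0290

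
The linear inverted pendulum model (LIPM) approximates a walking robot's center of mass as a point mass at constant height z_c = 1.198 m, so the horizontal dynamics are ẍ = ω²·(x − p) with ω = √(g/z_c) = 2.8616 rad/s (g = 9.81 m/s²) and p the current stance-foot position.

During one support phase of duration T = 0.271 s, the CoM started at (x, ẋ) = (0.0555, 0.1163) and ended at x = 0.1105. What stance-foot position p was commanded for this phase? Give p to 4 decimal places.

ωT = 2.8616·0.271 = 0.775494; cosh(ωT) = 1.316070, sinh(ωT) = 0.855594
x(T) = p + (x₀−p)·cosh(ωT) + (ẋ₀/ω)·sinh(ωT) ⇒ p·(1 − cosh) = x(T) − x₀·cosh − (ẋ₀/ω)·sinh
numerator   = 0.1105 − (0.0555)·1.316070 − (0.1163/2.8616)·0.855594 = 0.002685
denominator = 1 − 1.316070 = -0.316070
p = 0.002685 / -0.316070 = -0.0085

p = -0.0085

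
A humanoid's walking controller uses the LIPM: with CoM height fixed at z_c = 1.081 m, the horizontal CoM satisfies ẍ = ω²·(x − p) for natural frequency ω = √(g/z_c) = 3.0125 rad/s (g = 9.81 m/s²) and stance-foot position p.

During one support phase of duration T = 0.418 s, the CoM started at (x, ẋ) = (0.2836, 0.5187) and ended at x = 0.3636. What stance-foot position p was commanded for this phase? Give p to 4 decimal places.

ωT = 3.0125·0.418 = 1.259225; cosh(ωT) = 1.903282, sinh(ωT) = 1.619408
x(T) = p + (x₀−p)·cosh(ωT) + (ẋ₀/ω)·sinh(ωT) ⇒ p·(1 − cosh) = x(T) − x₀·cosh − (ẋ₀/ω)·sinh
numerator   = 0.3636 − (0.2836)·1.903282 − (0.5187/3.0125)·1.619408 = -0.455005
denominator = 1 − 1.903282 = -0.903282
p = -0.455005 / -0.903282 = 0.5037

p = 0.5037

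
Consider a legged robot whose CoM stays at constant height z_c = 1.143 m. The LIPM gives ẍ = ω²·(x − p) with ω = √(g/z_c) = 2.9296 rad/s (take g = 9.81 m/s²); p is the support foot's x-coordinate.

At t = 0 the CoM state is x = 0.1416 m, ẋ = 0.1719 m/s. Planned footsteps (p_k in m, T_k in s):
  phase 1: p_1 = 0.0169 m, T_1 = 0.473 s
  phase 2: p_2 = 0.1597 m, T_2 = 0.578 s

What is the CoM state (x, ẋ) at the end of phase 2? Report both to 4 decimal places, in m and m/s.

phase 1: p=0.0169, T=0.473, ωT=1.385701, cosh=2.123887, sinh=1.873739; start (x,ẋ)=(0.141600, 0.171900) → end (x,ẋ)=(0.391694, 1.049613)
phase 2: p=0.1597, T=0.578, ωT=1.693309, cosh=2.810676, sinh=2.626766; start (x,ẋ)=(0.391694, 1.049613) → end (x,ẋ)=(1.752874, 4.735402)

x = 1.7529, ẋ = 4.7354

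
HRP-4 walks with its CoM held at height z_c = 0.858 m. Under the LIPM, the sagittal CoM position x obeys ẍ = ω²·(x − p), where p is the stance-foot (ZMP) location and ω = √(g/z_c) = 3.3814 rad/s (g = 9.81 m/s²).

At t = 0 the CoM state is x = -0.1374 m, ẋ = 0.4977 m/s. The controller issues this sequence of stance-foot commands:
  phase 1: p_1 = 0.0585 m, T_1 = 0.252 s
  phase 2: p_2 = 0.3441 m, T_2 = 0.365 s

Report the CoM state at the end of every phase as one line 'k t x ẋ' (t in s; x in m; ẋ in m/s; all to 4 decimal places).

1 0.2520 -0.0718 0.0543
2 0.6170 -0.4056 -2.1098

phase 1: p=0.0585, T=0.252, ωT=0.852113, cosh=1.385554, sinh=0.959041; start (x,ẋ)=(-0.137400, 0.497700) → end (x,ẋ)=(-0.071771, 0.054306)
phase 2: p=0.3441, T=0.365, ωT=1.234211, cosh=1.863366, sinh=1.572301; start (x,ẋ)=(-0.071771, 0.054306) → end (x,ẋ)=(-0.405569, -2.109820)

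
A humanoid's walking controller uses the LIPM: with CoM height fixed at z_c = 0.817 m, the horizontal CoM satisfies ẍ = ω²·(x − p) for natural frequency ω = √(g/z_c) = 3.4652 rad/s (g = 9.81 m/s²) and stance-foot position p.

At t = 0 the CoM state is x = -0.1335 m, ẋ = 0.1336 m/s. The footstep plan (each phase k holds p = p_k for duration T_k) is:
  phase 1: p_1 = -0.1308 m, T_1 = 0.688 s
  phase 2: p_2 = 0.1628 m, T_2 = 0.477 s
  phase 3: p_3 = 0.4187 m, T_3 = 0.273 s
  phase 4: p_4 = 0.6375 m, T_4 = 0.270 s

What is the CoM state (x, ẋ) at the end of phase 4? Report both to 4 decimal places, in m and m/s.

phase 1: p=-0.1308, T=0.688, ωT=2.384058, cosh=5.470505, sinh=5.378329; start (x,ẋ)=(-0.133500, 0.133600) → end (x,ẋ)=(0.061790, 0.680540)
phase 2: p=0.1628, T=0.477, ωT=1.652900, cosh=2.706799, sinh=2.515305; start (x,ẋ)=(0.061790, 0.680540) → end (x,ẋ)=(0.383373, 0.961676)
phase 3: p=0.4187, T=0.273, ωT=0.946000, cosh=1.481839, sinh=1.093548; start (x,ẋ)=(0.383373, 0.961676) → end (x,ẋ)=(0.669837, 1.291183)
phase 4: p=0.6375, T=0.270, ωT=0.935604, cosh=1.470551, sinh=1.078202; start (x,ẋ)=(0.669837, 1.291183) → end (x,ẋ)=(1.086807, 2.019568)

x = 1.0868, ẋ = 2.0196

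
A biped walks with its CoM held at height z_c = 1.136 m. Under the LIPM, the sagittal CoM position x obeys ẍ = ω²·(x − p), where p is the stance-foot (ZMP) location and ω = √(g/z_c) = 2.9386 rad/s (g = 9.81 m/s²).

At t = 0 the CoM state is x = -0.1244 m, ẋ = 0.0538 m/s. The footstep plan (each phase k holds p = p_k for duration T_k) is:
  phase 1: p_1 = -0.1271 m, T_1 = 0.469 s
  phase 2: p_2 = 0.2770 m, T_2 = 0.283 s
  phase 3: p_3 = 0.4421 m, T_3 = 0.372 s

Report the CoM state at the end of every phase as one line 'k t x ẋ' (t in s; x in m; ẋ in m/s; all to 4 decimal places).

1 0.4690 -0.0874 0.1283
2 0.7520 -0.1802 -0.8215
3 1.1240 -0.9608 -3.7849

phase 1: p=-0.1271, T=0.469, ωT=1.378203, cosh=2.109899, sinh=1.857868; start (x,ẋ)=(-0.124400, 0.053800) → end (x,ẋ)=(-0.087389, 0.128253)
phase 2: p=0.2770, T=0.283, ωT=0.831624, cosh=1.366194, sinh=0.930852; start (x,ẋ)=(-0.087389, 0.128253) → end (x,ẋ)=(-0.180200, -0.821532)
phase 3: p=0.4421, T=0.372, ωT=1.093159, cosh=1.659421, sinh=1.324265; start (x,ẋ)=(-0.180200, -0.821532) → end (x,ẋ)=(-0.960777, -3.784938)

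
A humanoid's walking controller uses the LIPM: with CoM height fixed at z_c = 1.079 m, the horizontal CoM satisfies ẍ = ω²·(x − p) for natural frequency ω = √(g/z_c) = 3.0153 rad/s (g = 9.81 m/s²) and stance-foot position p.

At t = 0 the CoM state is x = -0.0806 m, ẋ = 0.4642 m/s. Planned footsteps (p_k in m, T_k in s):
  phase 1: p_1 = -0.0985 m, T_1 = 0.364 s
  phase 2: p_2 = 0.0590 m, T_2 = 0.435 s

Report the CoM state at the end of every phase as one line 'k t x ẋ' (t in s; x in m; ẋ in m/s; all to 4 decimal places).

phase 1: p=-0.0985, T=0.364, ωT=1.097569, cosh=1.665277, sinh=1.331596; start (x,ẋ)=(-0.080600, 0.464200) → end (x,ẋ)=(0.136305, 0.844893)
phase 2: p=0.0590, T=0.435, ωT=1.311655, cosh=1.990844, sinh=1.721470; start (x,ẋ)=(0.136305, 0.844893) → end (x,ẋ)=(0.695262, 2.083322)

1 0.3640 0.1363 0.8449
2 0.7990 0.6953 2.0833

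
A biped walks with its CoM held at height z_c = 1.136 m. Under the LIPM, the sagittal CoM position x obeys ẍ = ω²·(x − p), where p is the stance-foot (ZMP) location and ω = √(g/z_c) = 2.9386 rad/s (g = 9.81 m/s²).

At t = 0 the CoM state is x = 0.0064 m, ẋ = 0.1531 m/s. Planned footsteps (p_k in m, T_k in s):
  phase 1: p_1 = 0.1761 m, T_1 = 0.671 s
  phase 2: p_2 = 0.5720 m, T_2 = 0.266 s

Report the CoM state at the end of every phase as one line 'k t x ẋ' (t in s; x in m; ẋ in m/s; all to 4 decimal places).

1 0.6710 -0.2617 -1.1959
2 0.9370 -0.8812 -3.6964

phase 1: p=0.1761, T=0.671, ωT=1.971801, cosh=3.661403, sinh=3.522197; start (x,ẋ)=(0.006400, 0.153100) → end (x,ẋ)=(-0.261735, -1.195890)
phase 2: p=0.5720, T=0.266, ωT=0.781668, cosh=1.321378, sinh=0.863735; start (x,ẋ)=(-0.261735, -1.195890) → end (x,ẋ)=(-0.881184, -3.696385)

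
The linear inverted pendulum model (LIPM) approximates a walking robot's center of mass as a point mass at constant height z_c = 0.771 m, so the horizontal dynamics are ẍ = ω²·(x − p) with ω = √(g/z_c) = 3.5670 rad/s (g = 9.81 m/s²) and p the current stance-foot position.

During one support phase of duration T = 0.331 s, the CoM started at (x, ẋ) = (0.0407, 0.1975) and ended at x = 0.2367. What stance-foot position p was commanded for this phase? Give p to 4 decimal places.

ωT = 3.5670·0.331 = 1.180677; cosh(ωT) = 1.781824, sinh(ωT) = 1.474754
x(T) = p + (x₀−p)·cosh(ωT) + (ẋ₀/ω)·sinh(ωT) ⇒ p·(1 − cosh) = x(T) − x₀·cosh − (ẋ₀/ω)·sinh
numerator   = 0.2367 − (0.0407)·1.781824 − (0.1975/3.5670)·1.474754 = 0.082525
denominator = 1 − 1.781824 = -0.781824
p = 0.082525 / -0.781824 = -0.1056

p = -0.1056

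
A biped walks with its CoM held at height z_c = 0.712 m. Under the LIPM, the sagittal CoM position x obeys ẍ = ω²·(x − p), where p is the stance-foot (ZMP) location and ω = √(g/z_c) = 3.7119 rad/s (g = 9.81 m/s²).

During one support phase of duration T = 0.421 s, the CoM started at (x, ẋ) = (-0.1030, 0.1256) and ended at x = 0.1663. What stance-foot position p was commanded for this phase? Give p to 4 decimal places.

ωT = 3.7119·0.421 = 1.562710; cosh(ωT) = 2.490651, sinh(ωT) = 2.281084
x(T) = p + (x₀−p)·cosh(ωT) + (ẋ₀/ω)·sinh(ωT) ⇒ p·(1 − cosh) = x(T) − x₀·cosh − (ẋ₀/ω)·sinh
numerator   = 0.1663 − (-0.1030)·2.490651 − (0.1256/3.7119)·2.281084 = 0.345652
denominator = 1 − 2.490651 = -1.490651
p = 0.345652 / -1.490651 = -0.2319

p = -0.2319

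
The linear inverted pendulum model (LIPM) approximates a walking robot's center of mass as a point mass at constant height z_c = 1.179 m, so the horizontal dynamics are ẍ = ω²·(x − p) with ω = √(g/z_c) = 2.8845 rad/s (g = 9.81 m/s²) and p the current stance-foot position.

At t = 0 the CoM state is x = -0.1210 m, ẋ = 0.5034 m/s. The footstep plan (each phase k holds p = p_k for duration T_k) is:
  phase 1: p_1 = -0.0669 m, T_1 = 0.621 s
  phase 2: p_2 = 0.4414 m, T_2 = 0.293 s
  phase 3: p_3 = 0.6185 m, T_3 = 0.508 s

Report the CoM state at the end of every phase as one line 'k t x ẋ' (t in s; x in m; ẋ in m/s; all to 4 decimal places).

phase 1: p=-0.0669, T=0.621, ωT=1.791275, cosh=3.081919, sinh=2.915172; start (x,ẋ)=(-0.121000, 0.503400) → end (x,ẋ)=(0.275121, 1.096521)
phase 2: p=0.4414, T=0.293, ωT=0.845158, cosh=1.378918, sinh=0.949429; start (x,ẋ)=(0.275121, 1.096521) → end (x,ẋ)=(0.573033, 1.056637)
phase 3: p=0.6185, T=0.508, ωT=1.465326, cosh=2.279978, sinh=2.048976; start (x,ẋ)=(0.573033, 1.056637) → end (x,ẋ)=(1.265408, 2.140388)

1 0.6210 0.2751 1.0965
2 0.9140 0.5730 1.0566
3 1.4220 1.2654 2.1404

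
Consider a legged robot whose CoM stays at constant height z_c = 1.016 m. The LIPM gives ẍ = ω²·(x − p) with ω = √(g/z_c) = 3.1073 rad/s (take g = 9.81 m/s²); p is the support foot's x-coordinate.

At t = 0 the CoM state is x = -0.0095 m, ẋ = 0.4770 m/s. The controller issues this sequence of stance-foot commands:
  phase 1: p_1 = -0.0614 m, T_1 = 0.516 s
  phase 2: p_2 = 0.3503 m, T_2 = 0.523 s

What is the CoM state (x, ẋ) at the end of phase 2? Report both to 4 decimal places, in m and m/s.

phase 1: p=-0.0614, T=0.516, ωT=1.603367, cosh=2.585477, sinh=2.384259; start (x,ẋ)=(-0.009500, 0.477000) → end (x,ẋ)=(0.438793, 1.617779)
phase 2: p=0.3503, T=0.523, ωT=1.625118, cosh=2.637953, sinh=2.441065; start (x,ẋ)=(0.438793, 1.617779) → end (x,ẋ)=(1.854651, 4.938854)

x = 1.8547, ẋ = 4.9389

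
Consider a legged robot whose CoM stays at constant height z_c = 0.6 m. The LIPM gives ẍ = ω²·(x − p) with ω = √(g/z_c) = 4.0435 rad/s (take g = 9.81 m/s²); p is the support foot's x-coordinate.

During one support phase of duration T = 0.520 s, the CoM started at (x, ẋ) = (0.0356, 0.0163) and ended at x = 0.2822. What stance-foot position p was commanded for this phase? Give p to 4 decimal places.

p = -0.0374

ωT = 4.0435·0.520 = 2.102620; cosh(ωT) = 4.154865, sinh(ωT) = 4.032729
x(T) = p + (x₀−p)·cosh(ωT) + (ẋ₀/ω)·sinh(ωT) ⇒ p·(1 − cosh) = x(T) − x₀·cosh − (ẋ₀/ω)·sinh
numerator   = 0.2822 − (0.0356)·4.154865 − (0.0163/4.0435)·4.032729 = 0.118030
denominator = 1 − 4.154865 = -3.154865
p = 0.118030 / -3.154865 = -0.0374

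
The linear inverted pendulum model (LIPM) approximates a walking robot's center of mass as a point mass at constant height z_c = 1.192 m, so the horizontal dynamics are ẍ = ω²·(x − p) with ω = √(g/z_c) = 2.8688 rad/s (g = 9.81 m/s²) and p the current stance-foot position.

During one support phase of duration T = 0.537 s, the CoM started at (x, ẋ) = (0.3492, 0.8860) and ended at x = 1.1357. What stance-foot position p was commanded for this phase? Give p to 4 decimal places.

p = 0.2806

ωT = 2.8688·0.537 = 1.540546; cosh(ωT) = 2.440700, sinh(ωT) = 2.226436
x(T) = p + (x₀−p)·cosh(ωT) + (ẋ₀/ω)·sinh(ωT) ⇒ p·(1 − cosh) = x(T) − x₀·cosh − (ẋ₀/ω)·sinh
numerator   = 1.1357 − (0.3492)·2.440700 − (0.8860/2.8688)·2.226436 = -0.404205
denominator = 1 − 2.440700 = -1.440700
p = -0.404205 / -1.440700 = 0.2806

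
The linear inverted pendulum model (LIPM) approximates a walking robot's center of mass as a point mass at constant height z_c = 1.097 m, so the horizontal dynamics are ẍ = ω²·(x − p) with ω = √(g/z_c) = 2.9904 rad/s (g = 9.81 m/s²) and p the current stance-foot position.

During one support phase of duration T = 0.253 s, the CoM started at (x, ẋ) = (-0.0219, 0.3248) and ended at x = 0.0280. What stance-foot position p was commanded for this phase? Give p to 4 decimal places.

ωT = 2.9904·0.253 = 0.756571; cosh(ωT) = 1.300115, sinh(ωT) = 0.830842
x(T) = p + (x₀−p)·cosh(ωT) + (ẋ₀/ω)·sinh(ωT) ⇒ p·(1 − cosh) = x(T) − x₀·cosh − (ẋ₀/ω)·sinh
numerator   = 0.0280 − (-0.0219)·1.300115 − (0.3248/2.9904)·0.830842 = -0.033769
denominator = 1 − 1.300115 = -0.300115
p = -0.033769 / -0.300115 = 0.1125

p = 0.1125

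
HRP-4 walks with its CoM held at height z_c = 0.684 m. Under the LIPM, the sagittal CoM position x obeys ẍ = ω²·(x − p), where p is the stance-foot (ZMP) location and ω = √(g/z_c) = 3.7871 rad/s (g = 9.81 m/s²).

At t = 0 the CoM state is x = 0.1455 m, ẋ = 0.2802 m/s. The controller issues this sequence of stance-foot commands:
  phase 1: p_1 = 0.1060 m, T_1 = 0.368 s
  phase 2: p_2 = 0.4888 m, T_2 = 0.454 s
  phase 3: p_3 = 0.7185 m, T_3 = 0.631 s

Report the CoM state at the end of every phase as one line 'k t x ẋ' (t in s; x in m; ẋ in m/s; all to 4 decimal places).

phase 1: p=0.1060, T=0.368, ωT=1.393653, cosh=2.138855, sinh=1.890688; start (x,ẋ)=(0.145500, 0.280200) → end (x,ẋ)=(0.330373, 0.882136)
phase 2: p=0.4888, T=0.454, ωT=1.719343, cosh=2.880023, sinh=2.700840; start (x,ẋ)=(0.330373, 0.882136) → end (x,ẋ)=(0.661638, 0.920125)
phase 3: p=0.7185, T=0.631, ωT=2.389660, cosh=5.500723, sinh=5.409062; start (x,ẋ)=(0.661638, 0.920125) → end (x,ẋ)=(1.719919, 3.896550)

1 0.3680 0.3304 0.8821
2 0.8220 0.6616 0.9201
3 1.4530 1.7199 3.8966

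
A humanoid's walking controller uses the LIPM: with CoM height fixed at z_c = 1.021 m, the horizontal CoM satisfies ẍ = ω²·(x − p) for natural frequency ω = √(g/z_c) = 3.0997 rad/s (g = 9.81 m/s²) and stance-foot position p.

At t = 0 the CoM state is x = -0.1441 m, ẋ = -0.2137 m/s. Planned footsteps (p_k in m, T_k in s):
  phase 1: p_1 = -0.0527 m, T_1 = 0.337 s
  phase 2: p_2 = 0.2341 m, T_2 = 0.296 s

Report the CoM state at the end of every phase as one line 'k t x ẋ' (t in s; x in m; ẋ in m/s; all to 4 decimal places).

phase 1: p=-0.0527, T=0.337, ωT=1.044599, cosh=1.597046, sinh=1.245213; start (x,ẋ)=(-0.144100, -0.213700) → end (x,ẋ)=(-0.284518, -0.694073)
phase 2: p=0.2341, T=0.296, ωT=0.917511, cosh=1.451283, sinh=1.051770; start (x,ẋ)=(-0.284518, -0.694073) → end (x,ẋ)=(-0.754069, -2.698079)

1 0.3370 -0.2845 -0.6941
2 0.6330 -0.7541 -2.6981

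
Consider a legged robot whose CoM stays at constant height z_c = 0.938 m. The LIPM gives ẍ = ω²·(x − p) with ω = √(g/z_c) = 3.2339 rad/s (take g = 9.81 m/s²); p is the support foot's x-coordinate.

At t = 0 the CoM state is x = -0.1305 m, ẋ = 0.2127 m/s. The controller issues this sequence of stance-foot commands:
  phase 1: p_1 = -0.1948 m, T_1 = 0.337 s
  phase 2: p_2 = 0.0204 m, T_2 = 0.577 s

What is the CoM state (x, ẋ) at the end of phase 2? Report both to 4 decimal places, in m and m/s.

x = 0.5582, ẋ = 1.8470

phase 1: p=-0.1948, T=0.337, ωT=1.089824, cosh=1.655014, sinh=1.318738; start (x,ẋ)=(-0.130500, 0.212700) → end (x,ẋ)=(-0.001647, 0.626239)
phase 2: p=0.0204, T=0.577, ωT=1.865960, cosh=3.308443, sinh=3.153695; start (x,ẋ)=(-0.001647, 0.626239) → end (x,ẋ)=(0.558168, 1.847030)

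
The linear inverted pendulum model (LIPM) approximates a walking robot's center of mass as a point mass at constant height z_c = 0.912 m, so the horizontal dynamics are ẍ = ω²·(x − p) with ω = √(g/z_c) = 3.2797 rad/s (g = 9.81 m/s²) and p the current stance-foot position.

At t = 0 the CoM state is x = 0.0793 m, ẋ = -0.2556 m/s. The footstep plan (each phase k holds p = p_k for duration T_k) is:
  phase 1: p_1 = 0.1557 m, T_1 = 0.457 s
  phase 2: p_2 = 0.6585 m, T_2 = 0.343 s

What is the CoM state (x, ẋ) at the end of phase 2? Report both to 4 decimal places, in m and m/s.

x = -1.2613, ẋ = -5.7614

phase 1: p=0.1557, T=0.457, ωT=1.498823, cosh=2.349905, sinh=2.126512; start (x,ẋ)=(0.079300, -0.255600) → end (x,ẋ)=(-0.189560, -1.133474)
phase 2: p=0.6585, T=0.343, ωT=1.124937, cosh=1.702348, sinh=1.377675; start (x,ẋ)=(-0.189560, -1.133474) → end (x,ẋ)=(-1.261322, -5.761409)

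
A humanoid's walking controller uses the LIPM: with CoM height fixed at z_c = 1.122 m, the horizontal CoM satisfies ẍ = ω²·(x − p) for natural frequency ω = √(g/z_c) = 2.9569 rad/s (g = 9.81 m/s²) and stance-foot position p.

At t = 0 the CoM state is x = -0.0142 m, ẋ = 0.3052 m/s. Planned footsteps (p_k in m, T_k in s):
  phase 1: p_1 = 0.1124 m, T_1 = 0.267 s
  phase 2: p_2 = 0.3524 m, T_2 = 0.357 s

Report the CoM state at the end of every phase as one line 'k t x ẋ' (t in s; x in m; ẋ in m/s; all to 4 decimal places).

phase 1: p=0.1124, T=0.267, ωT=0.789492, cosh=1.328177, sinh=0.874101; start (x,ẋ)=(-0.014200, 0.305200) → end (x,ẋ)=(0.034474, 0.078145)
phase 2: p=0.3524, T=0.357, ωT=1.055613, cosh=1.610858, sinh=1.262879; start (x,ẋ)=(0.034474, 0.078145) → end (x,ẋ)=(-0.126358, -1.061320)

1 0.2670 0.0345 0.0781
2 0.6240 -0.1264 -1.0613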